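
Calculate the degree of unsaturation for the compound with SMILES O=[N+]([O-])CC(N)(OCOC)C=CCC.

2

Molecular formula from the SMILES: C8H16N2O4.
DoU = (2C + 2 + N − H − X)/2 = (2·8 + 2 + 2 − 16 − 0)/2 = 4/2 = 2.
(Structurally: 0 ring(s) + 2 π bond(s) = 2.)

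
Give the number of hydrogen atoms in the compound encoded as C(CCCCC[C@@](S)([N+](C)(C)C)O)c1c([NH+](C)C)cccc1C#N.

33

Hydrogens are implicit in SMILES; fill each atom to its normal valence:
  6 × C: 2 H each → 12
  5 × C: 3 H each → 15
  3 × C (aromatic): 1 H each → 3
  3 × C (aromatic): no H
  2 × C: no H
  1 × N (charge +1): 1 H
  1 × N: no H
  1 × N (charge +1): no H
  1 × O: 1 H
  1 × S: 1 H
  Total hydrogens = 33.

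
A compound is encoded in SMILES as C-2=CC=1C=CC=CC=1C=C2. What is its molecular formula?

Heavy atoms from the SMILES: 10 C.
Implicit hydrogens by atom environment:
  8 × C (aromatic): 1 H each → 8
  2 × C (aromatic): no H
  Total hydrogens = 8.
Molecular formula: C10H8

C10H8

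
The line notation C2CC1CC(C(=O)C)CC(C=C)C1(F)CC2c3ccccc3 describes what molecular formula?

C20H25FO

Heavy atoms from the SMILES: 20 C, 1 F, 1 O.
Implicit hydrogens by atom environment:
  6 × C: 2 H each → 12
  5 × C: 1 H each → 5
  5 × C (aromatic): 1 H each → 5
  2 × C: no H
  1 × C: 3 H
  1 × C (aromatic): no H
  1 × F: no H
  1 × O: no H
  Total hydrogens = 25.
Molecular formula: C20H25FO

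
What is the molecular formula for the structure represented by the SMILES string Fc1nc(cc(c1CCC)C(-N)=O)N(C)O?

C10H14FN3O2

Heavy atoms from the SMILES: 10 C, 1 F, 3 N, 2 O.
Implicit hydrogens by atom environment:
  4 × C (aromatic): no H
  2 × C: 3 H each → 6
  2 × C: 2 H each → 4
  1 × C (aromatic): 1 H
  1 × C: no H
  1 × F: no H
  1 × N: 2 H
  1 × N (aromatic): no H
  1 × N: no H
  1 × O: 1 H
  1 × O: no H
  Total hydrogens = 14.
Molecular formula: C10H14FN3O2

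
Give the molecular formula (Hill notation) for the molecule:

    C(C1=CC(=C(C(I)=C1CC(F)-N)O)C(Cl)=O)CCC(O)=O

Heavy atoms from the SMILES: 13 C, 1 Cl, 1 F, 1 I, 1 N, 4 O.
Implicit hydrogens by atom environment:
  5 × C (aromatic): no H
  4 × C: 2 H each → 8
  2 × C: no H
  2 × O: 1 H each → 2
  2 × O: no H
  1 × C (aromatic): 1 H
  1 × C: 1 H
  1 × Cl: no H
  1 × F: no H
  1 × I: no H
  1 × N: 2 H
  Total hydrogens = 14.
Molecular formula: C13H14ClFINO4

C13H14ClFINO4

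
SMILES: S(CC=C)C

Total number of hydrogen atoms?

Hydrogens are implicit in SMILES; fill each atom to its normal valence:
  2 × C: 2 H each → 4
  1 × C: 3 H
  1 × C: 1 H
  1 × S: no H
  Total hydrogens = 8.

8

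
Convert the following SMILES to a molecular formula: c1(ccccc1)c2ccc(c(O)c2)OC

C13H12O2

Heavy atoms from the SMILES: 13 C, 2 O.
Implicit hydrogens by atom environment:
  8 × C (aromatic): 1 H each → 8
  4 × C (aromatic): no H
  1 × C: 3 H
  1 × O: 1 H
  1 × O: no H
  Total hydrogens = 12.
Molecular formula: C13H12O2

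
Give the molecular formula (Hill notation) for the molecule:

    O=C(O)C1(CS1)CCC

C6H10O2S

Heavy atoms from the SMILES: 6 C, 2 O, 1 S.
Implicit hydrogens by atom environment:
  3 × C: 2 H each → 6
  2 × C: no H
  1 × C: 3 H
  1 × O: 1 H
  1 × O: no H
  1 × S: no H
  Total hydrogens = 10.
Molecular formula: C6H10O2S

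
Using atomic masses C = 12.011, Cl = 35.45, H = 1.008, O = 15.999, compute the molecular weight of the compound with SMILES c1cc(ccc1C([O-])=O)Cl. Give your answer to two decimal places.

Molecular formula: C7H4ClO2-.
M = 7×12.011 + 1×35.45 + 4×1.008 + 2×15.999 = 155.56 g/mol.

155.56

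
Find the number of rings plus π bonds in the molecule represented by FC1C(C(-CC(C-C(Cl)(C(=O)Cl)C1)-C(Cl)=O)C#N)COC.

5

Molecular formula from the SMILES: C13H15Cl3FNO3.
DoU = (2C + 2 + N − H − X)/2 = (2·13 + 2 + 1 − 15 − 4)/2 = 10/2 = 5.
(Structurally: 1 ring(s) + 4 π bond(s) = 5.)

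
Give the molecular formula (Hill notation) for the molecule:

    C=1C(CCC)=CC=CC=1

Heavy atoms from the SMILES: 9 C.
Implicit hydrogens by atom environment:
  5 × C (aromatic): 1 H each → 5
  2 × C: 2 H each → 4
  1 × C: 3 H
  1 × C (aromatic): no H
  Total hydrogens = 12.
Molecular formula: C9H12

C9H12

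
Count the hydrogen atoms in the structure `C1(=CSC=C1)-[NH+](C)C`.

Hydrogens are implicit in SMILES; fill each atom to its normal valence:
  3 × C (aromatic): 1 H each → 3
  2 × C: 3 H each → 6
  1 × C (aromatic): no H
  1 × N (charge +1): 1 H
  1 × S (aromatic): no H
  Total hydrogens = 10.

10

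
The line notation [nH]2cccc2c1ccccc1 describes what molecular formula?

Heavy atoms from the SMILES: 10 C, 1 N.
Implicit hydrogens by atom environment:
  8 × C (aromatic): 1 H each → 8
  2 × C (aromatic): no H
  1 × N (aromatic): 1 H
  Total hydrogens = 9.
Molecular formula: C10H9N

C10H9N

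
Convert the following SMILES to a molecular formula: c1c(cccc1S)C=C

C8H8S

Heavy atoms from the SMILES: 8 C, 1 S.
Implicit hydrogens by atom environment:
  4 × C (aromatic): 1 H each → 4
  2 × C (aromatic): no H
  1 × C: 2 H
  1 × C: 1 H
  1 × S: 1 H
  Total hydrogens = 8.
Molecular formula: C8H8S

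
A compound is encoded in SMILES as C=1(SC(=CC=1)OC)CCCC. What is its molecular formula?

C9H14OS

Heavy atoms from the SMILES: 9 C, 1 O, 1 S.
Implicit hydrogens by atom environment:
  3 × C: 2 H each → 6
  2 × C: 3 H each → 6
  2 × C (aromatic): 1 H each → 2
  2 × C (aromatic): no H
  1 × O: no H
  1 × S (aromatic): no H
  Total hydrogens = 14.
Molecular formula: C9H14OS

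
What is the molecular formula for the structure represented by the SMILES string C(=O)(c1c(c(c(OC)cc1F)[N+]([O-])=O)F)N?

C8H6F2N2O4

Heavy atoms from the SMILES: 8 C, 2 F, 2 N, 4 O.
Implicit hydrogens by atom environment:
  5 × C (aromatic): no H
  3 × O: no H
  2 × F: no H
  1 × C: 3 H
  1 × C (aromatic): 1 H
  1 × C: no H
  1 × N: 2 H
  1 × N (charge +1): no H
  1 × O (charge -1): no H
  Total hydrogens = 6.
Molecular formula: C8H6F2N2O4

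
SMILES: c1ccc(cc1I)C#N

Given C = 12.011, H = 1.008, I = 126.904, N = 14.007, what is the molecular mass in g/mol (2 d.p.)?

Molecular formula: C7H4IN.
M = 7×12.011 + 4×1.008 + 1×126.904 + 1×14.007 = 229.02 g/mol.

229.02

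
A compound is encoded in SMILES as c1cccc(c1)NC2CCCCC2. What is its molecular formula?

Heavy atoms from the SMILES: 12 C, 1 N.
Implicit hydrogens by atom environment:
  5 × C: 2 H each → 10
  5 × C (aromatic): 1 H each → 5
  1 × C: 1 H
  1 × C (aromatic): no H
  1 × N: 1 H
  Total hydrogens = 17.
Molecular formula: C12H17N

C12H17N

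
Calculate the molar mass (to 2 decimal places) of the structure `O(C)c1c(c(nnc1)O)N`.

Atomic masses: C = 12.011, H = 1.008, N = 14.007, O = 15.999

141.13

Molecular formula: C5H7N3O2.
M = 5×12.011 + 7×1.008 + 3×14.007 + 2×15.999 = 141.13 g/mol.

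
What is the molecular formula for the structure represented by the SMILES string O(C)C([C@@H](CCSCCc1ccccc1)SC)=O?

Heavy atoms from the SMILES: 14 C, 2 O, 2 S.
Implicit hydrogens by atom environment:
  5 × C (aromatic): 1 H each → 5
  4 × C: 2 H each → 8
  2 × C: 3 H each → 6
  2 × O: no H
  2 × S: no H
  1 × C: 1 H
  1 × C (aromatic): no H
  1 × C: no H
  Total hydrogens = 20.
Molecular formula: C14H20O2S2

C14H20O2S2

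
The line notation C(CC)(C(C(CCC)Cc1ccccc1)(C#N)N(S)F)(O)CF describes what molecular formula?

Heavy atoms from the SMILES: 17 C, 2 F, 2 N, 1 O, 1 S.
Implicit hydrogens by atom environment:
  5 × C: 2 H each → 10
  5 × C (aromatic): 1 H each → 5
  3 × C: no H
  2 × C: 3 H each → 6
  2 × F: no H
  2 × N: no H
  1 × C: 1 H
  1 × C (aromatic): no H
  1 × O: 1 H
  1 × S: 1 H
  Total hydrogens = 24.
Molecular formula: C17H24F2N2OS

C17H24F2N2OS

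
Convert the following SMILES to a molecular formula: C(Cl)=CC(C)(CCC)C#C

Heavy atoms from the SMILES: 9 C, 1 Cl.
Implicit hydrogens by atom environment:
  3 × C: 1 H each → 3
  2 × C: 3 H each → 6
  2 × C: 2 H each → 4
  2 × C: no H
  1 × Cl: no H
  Total hydrogens = 13.
Molecular formula: C9H13Cl

C9H13Cl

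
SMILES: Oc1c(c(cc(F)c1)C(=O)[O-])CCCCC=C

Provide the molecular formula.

C13H14FO3-

Heavy atoms from the SMILES: 13 C, 1 F, 3 O.
Implicit hydrogens by atom environment:
  5 × C: 2 H each → 10
  4 × C (aromatic): no H
  2 × C (aromatic): 1 H each → 2
  1 × C: 1 H
  1 × C: no H
  1 × F: no H
  1 × O: 1 H
  1 × O: no H
  1 × O (charge -1): no H
  Total hydrogens = 14.
Net charge -1.
Molecular formula: C13H14FO3-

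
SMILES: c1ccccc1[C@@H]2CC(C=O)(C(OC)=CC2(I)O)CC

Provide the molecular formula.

Heavy atoms from the SMILES: 16 C, 1 I, 3 O.
Implicit hydrogens by atom environment:
  5 × C (aromatic): 1 H each → 5
  3 × C: 1 H each → 3
  3 × C: no H
  2 × C: 3 H each → 6
  2 × C: 2 H each → 4
  2 × O: no H
  1 × C (aromatic): no H
  1 × I: no H
  1 × O: 1 H
  Total hydrogens = 19.
Molecular formula: C16H19IO3

C16H19IO3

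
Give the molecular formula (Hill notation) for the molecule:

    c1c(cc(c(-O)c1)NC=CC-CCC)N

Heavy atoms from the SMILES: 12 C, 2 N, 1 O.
Implicit hydrogens by atom environment:
  3 × C: 2 H each → 6
  3 × C (aromatic): 1 H each → 3
  3 × C (aromatic): no H
  2 × C: 1 H each → 2
  1 × C: 3 H
  1 × N: 2 H
  1 × N: 1 H
  1 × O: 1 H
  Total hydrogens = 18.
Molecular formula: C12H18N2O

C12H18N2O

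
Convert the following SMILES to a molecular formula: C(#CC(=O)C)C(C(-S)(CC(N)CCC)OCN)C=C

C14H24N2O2S

Heavy atoms from the SMILES: 14 C, 2 N, 2 O, 1 S.
Implicit hydrogens by atom environment:
  5 × C: 2 H each → 10
  4 × C: no H
  3 × C: 1 H each → 3
  2 × C: 3 H each → 6
  2 × N: 2 H each → 4
  2 × O: no H
  1 × S: 1 H
  Total hydrogens = 24.
Molecular formula: C14H24N2O2S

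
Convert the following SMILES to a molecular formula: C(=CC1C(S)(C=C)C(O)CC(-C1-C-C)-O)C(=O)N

C13H21NO3S

Heavy atoms from the SMILES: 13 C, 1 N, 3 O, 1 S.
Implicit hydrogens by atom environment:
  7 × C: 1 H each → 7
  3 × C: 2 H each → 6
  2 × C: no H
  2 × O: 1 H each → 2
  1 × C: 3 H
  1 × N: 2 H
  1 × O: no H
  1 × S: 1 H
  Total hydrogens = 21.
Molecular formula: C13H21NO3S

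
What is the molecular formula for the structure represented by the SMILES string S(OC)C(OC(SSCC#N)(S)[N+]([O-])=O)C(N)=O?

Heavy atoms from the SMILES: 6 C, 3 N, 5 O, 4 S.
Implicit hydrogens by atom environment:
  4 × O: no H
  3 × C: no H
  3 × S: no H
  1 × C: 3 H
  1 × C: 2 H
  1 × C: 1 H
  1 × N: 2 H
  1 × N: no H
  1 × N (charge +1): no H
  1 × O (charge -1): no H
  1 × S: 1 H
  Total hydrogens = 9.
Molecular formula: C6H9N3O5S4

C6H9N3O5S4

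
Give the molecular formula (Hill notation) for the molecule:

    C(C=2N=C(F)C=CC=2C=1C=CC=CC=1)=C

Heavy atoms from the SMILES: 13 C, 1 F, 1 N.
Implicit hydrogens by atom environment:
  7 × C (aromatic): 1 H each → 7
  4 × C (aromatic): no H
  1 × C: 2 H
  1 × C: 1 H
  1 × F: no H
  1 × N (aromatic): no H
  Total hydrogens = 10.
Molecular formula: C13H10FN

C13H10FN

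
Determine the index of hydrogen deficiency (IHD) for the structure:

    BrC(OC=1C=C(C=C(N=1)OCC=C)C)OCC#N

Molecular formula from the SMILES: C12H13BrN2O3.
DoU = (2C + 2 + N − H − X)/2 = (2·12 + 2 + 2 − 13 − 1)/2 = 14/2 = 7.
(Structurally: 1 ring(s) + 6 π bond(s) = 7.)

7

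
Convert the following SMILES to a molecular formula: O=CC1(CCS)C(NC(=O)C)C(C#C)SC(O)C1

Heavy atoms from the SMILES: 12 C, 1 N, 3 O, 2 S.
Implicit hydrogens by atom environment:
  5 × C: 1 H each → 5
  3 × C: 2 H each → 6
  3 × C: no H
  2 × O: no H
  1 × C: 3 H
  1 × N: 1 H
  1 × O: 1 H
  1 × S: 1 H
  1 × S: no H
  Total hydrogens = 17.
Molecular formula: C12H17NO3S2

C12H17NO3S2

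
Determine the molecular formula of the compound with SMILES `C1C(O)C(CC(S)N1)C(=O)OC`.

C7H13NO3S

Heavy atoms from the SMILES: 7 C, 1 N, 3 O, 1 S.
Implicit hydrogens by atom environment:
  3 × C: 1 H each → 3
  2 × C: 2 H each → 4
  2 × O: no H
  1 × C: 3 H
  1 × C: no H
  1 × N: 1 H
  1 × O: 1 H
  1 × S: 1 H
  Total hydrogens = 13.
Molecular formula: C7H13NO3S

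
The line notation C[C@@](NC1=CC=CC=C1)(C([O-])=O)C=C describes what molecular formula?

C11H12NO2-

Heavy atoms from the SMILES: 11 C, 1 N, 2 O.
Implicit hydrogens by atom environment:
  5 × C (aromatic): 1 H each → 5
  2 × C: no H
  1 × C: 3 H
  1 × C: 2 H
  1 × C: 1 H
  1 × C (aromatic): no H
  1 × N: 1 H
  1 × O: no H
  1 × O (charge -1): no H
  Total hydrogens = 12.
Net charge -1.
Molecular formula: C11H12NO2-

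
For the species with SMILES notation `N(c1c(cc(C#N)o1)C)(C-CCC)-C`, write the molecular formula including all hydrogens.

C11H16N2O

Heavy atoms from the SMILES: 11 C, 2 N, 1 O.
Implicit hydrogens by atom environment:
  3 × C: 3 H each → 9
  3 × C: 2 H each → 6
  3 × C (aromatic): no H
  2 × N: no H
  1 × C (aromatic): 1 H
  1 × C: no H
  1 × O (aromatic): no H
  Total hydrogens = 16.
Molecular formula: C11H16N2O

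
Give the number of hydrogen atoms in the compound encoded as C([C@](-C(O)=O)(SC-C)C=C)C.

Hydrogens are implicit in SMILES; fill each atom to its normal valence:
  3 × C: 2 H each → 6
  2 × C: 3 H each → 6
  2 × C: no H
  1 × C: 1 H
  1 × O: 1 H
  1 × O: no H
  1 × S: no H
  Total hydrogens = 14.

14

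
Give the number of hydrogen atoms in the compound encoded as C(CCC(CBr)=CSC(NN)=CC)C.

19

Hydrogens are implicit in SMILES; fill each atom to its normal valence:
  4 × C: 2 H each → 8
  2 × C: 3 H each → 6
  2 × C: 1 H each → 2
  2 × C: no H
  1 × Br: no H
  1 × N: 2 H
  1 × N: 1 H
  1 × S: no H
  Total hydrogens = 19.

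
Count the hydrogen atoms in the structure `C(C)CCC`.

Hydrogens are implicit in SMILES; fill each atom to its normal valence:
  3 × C: 2 H each → 6
  2 × C: 3 H each → 6
  Total hydrogens = 12.

12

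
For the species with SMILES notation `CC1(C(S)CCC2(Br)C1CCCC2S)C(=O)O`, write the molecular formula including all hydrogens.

Heavy atoms from the SMILES: 1 Br, 12 C, 2 O, 2 S.
Implicit hydrogens by atom environment:
  5 × C: 2 H each → 10
  3 × C: 1 H each → 3
  3 × C: no H
  2 × S: 1 H each → 2
  1 × Br: no H
  1 × C: 3 H
  1 × O: 1 H
  1 × O: no H
  Total hydrogens = 19.
Molecular formula: C12H19BrO2S2

C12H19BrO2S2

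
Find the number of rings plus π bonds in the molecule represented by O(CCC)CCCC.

0

Molecular formula from the SMILES: C7H16O.
DoU = (2C + 2 + N − H − X)/2 = (2·7 + 2 + 0 − 16 − 0)/2 = 0/2 = 0.
(Structurally: 0 ring(s) + 0 π bond(s) = 0.)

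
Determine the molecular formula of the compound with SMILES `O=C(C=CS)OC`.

C4H6O2S

Heavy atoms from the SMILES: 4 C, 2 O, 1 S.
Implicit hydrogens by atom environment:
  2 × C: 1 H each → 2
  2 × O: no H
  1 × C: 3 H
  1 × C: no H
  1 × S: 1 H
  Total hydrogens = 6.
Molecular formula: C4H6O2S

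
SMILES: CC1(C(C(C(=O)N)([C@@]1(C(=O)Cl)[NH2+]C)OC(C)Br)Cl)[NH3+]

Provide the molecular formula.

[C10H18BrCl2N3O3]2+

Heavy atoms from the SMILES: 1 Br, 10 C, 2 Cl, 3 N, 3 O.
Implicit hydrogens by atom environment:
  5 × C: no H
  3 × C: 3 H each → 9
  3 × O: no H
  2 × C: 1 H each → 2
  2 × Cl: no H
  1 × Br: no H
  1 × N (charge +1): 3 H
  1 × N: 2 H
  1 × N (charge +1): 2 H
  Total hydrogens = 18.
Net charge +2.
Molecular formula: [C10H18BrCl2N3O3]2+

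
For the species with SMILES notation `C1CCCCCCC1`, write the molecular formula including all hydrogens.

C8H16

Heavy atoms from the SMILES: 8 C.
Implicit hydrogens by atom environment:
  8 × C: 2 H each → 16
  Total hydrogens = 16.
Molecular formula: C8H16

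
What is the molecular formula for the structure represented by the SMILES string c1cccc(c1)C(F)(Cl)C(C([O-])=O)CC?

Heavy atoms from the SMILES: 11 C, 1 Cl, 1 F, 2 O.
Implicit hydrogens by atom environment:
  5 × C (aromatic): 1 H each → 5
  2 × C: no H
  1 × C: 3 H
  1 × C: 2 H
  1 × C: 1 H
  1 × C (aromatic): no H
  1 × Cl: no H
  1 × F: no H
  1 × O: no H
  1 × O (charge -1): no H
  Total hydrogens = 11.
Net charge -1.
Molecular formula: C11H11ClFO2-

C11H11ClFO2-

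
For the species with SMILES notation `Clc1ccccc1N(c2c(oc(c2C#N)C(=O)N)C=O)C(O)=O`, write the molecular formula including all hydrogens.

Heavy atoms from the SMILES: 14 C, 1 Cl, 3 N, 5 O.
Implicit hydrogens by atom environment:
  6 × C (aromatic): no H
  4 × C (aromatic): 1 H each → 4
  3 × C: no H
  3 × O: no H
  2 × N: no H
  1 × C: 1 H
  1 × Cl: no H
  1 × N: 2 H
  1 × O: 1 H
  1 × O (aromatic): no H
  Total hydrogens = 8.
Molecular formula: C14H8ClN3O5

C14H8ClN3O5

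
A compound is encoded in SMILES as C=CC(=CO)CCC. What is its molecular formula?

C7H12O

Heavy atoms from the SMILES: 7 C, 1 O.
Implicit hydrogens by atom environment:
  3 × C: 2 H each → 6
  2 × C: 1 H each → 2
  1 × C: 3 H
  1 × C: no H
  1 × O: 1 H
  Total hydrogens = 12.
Molecular formula: C7H12O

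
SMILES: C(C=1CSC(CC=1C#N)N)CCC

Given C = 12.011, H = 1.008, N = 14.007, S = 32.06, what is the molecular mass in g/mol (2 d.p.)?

Molecular formula: C10H16N2S.
M = 10×12.011 + 16×1.008 + 2×14.007 + 1×32.06 = 196.31 g/mol.

196.31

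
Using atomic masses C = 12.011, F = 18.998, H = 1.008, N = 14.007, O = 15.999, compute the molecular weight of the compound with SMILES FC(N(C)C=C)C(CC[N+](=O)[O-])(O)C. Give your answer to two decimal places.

Molecular formula: C8H15FN2O3.
M = 8×12.011 + 1×18.998 + 15×1.008 + 2×14.007 + 3×15.999 = 206.22 g/mol.

206.22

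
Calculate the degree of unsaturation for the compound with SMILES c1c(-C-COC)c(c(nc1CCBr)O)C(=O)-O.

Molecular formula from the SMILES: C11H14BrNO4.
DoU = (2C + 2 + N − H − X)/2 = (2·11 + 2 + 1 − 14 − 1)/2 = 10/2 = 5.
(Structurally: 1 ring(s) + 4 π bond(s) = 5.)

5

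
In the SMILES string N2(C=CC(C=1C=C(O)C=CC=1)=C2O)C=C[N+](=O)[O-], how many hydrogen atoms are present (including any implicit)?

Hydrogens are implicit in SMILES; fill each atom to its normal valence:
  6 × C (aromatic): 1 H each → 6
  4 × C (aromatic): no H
  2 × C: 1 H each → 2
  2 × O: 1 H each → 2
  1 × N (aromatic): no H
  1 × N (charge +1): no H
  1 × O: no H
  1 × O (charge -1): no H
  Total hydrogens = 10.

10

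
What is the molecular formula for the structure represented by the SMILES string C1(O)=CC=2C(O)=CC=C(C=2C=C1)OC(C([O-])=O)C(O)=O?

Heavy atoms from the SMILES: 13 C, 7 O.
Implicit hydrogens by atom environment:
  5 × C (aromatic): 1 H each → 5
  5 × C (aromatic): no H
  3 × O: 1 H each → 3
  3 × O: no H
  2 × C: no H
  1 × C: 1 H
  1 × O (charge -1): no H
  Total hydrogens = 9.
Net charge -1.
Molecular formula: C13H9O7-

C13H9O7-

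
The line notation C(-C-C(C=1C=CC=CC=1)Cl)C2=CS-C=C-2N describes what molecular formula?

Heavy atoms from the SMILES: 13 C, 1 Cl, 1 N, 1 S.
Implicit hydrogens by atom environment:
  7 × C (aromatic): 1 H each → 7
  3 × C (aromatic): no H
  2 × C: 2 H each → 4
  1 × C: 1 H
  1 × Cl: no H
  1 × N: 2 H
  1 × S (aromatic): no H
  Total hydrogens = 14.
Molecular formula: C13H14ClNS

C13H14ClNS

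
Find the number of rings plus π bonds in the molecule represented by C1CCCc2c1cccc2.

Molecular formula from the SMILES: C10H12.
DoU = (2C + 2 + N − H − X)/2 = (2·10 + 2 + 0 − 12 − 0)/2 = 10/2 = 5.
(Structurally: 2 ring(s) + 3 π bond(s) = 5.)

5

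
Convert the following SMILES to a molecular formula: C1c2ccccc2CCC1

Heavy atoms from the SMILES: 10 C.
Implicit hydrogens by atom environment:
  4 × C: 2 H each → 8
  4 × C (aromatic): 1 H each → 4
  2 × C (aromatic): no H
  Total hydrogens = 12.
Molecular formula: C10H12

C10H12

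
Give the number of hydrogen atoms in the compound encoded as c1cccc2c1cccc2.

Hydrogens are implicit in SMILES; fill each atom to its normal valence:
  8 × C (aromatic): 1 H each → 8
  2 × C (aromatic): no H
  Total hydrogens = 8.

8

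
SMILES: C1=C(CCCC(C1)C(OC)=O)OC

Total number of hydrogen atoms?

16

Hydrogens are implicit in SMILES; fill each atom to its normal valence:
  4 × C: 2 H each → 8
  3 × O: no H
  2 × C: 3 H each → 6
  2 × C: 1 H each → 2
  2 × C: no H
  Total hydrogens = 16.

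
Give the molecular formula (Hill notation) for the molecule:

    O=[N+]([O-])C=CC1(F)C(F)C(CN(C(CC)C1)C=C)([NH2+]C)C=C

C15H24F2N3O2+

Heavy atoms from the SMILES: 15 C, 2 F, 3 N, 2 O.
Implicit hydrogens by atom environment:
  6 × C: 1 H each → 6
  5 × C: 2 H each → 10
  2 × C: 3 H each → 6
  2 × C: no H
  2 × F: no H
  1 × N (charge +1): 2 H
  1 × N: no H
  1 × N (charge +1): no H
  1 × O: no H
  1 × O (charge -1): no H
  Total hydrogens = 24.
Net charge +1.
Molecular formula: C15H24F2N3O2+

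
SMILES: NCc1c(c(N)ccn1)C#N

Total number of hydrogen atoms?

8

Hydrogens are implicit in SMILES; fill each atom to its normal valence:
  3 × C (aromatic): no H
  2 × C (aromatic): 1 H each → 2
  2 × N: 2 H each → 4
  1 × C: 2 H
  1 × C: no H
  1 × N (aromatic): no H
  1 × N: no H
  Total hydrogens = 8.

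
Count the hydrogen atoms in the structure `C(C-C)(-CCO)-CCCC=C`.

Hydrogens are implicit in SMILES; fill each atom to its normal valence:
  7 × C: 2 H each → 14
  2 × C: 1 H each → 2
  1 × C: 3 H
  1 × O: 1 H
  Total hydrogens = 20.

20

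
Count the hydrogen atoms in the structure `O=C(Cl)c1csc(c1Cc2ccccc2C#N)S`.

Hydrogens are implicit in SMILES; fill each atom to its normal valence:
  5 × C (aromatic): 1 H each → 5
  5 × C (aromatic): no H
  2 × C: no H
  1 × C: 2 H
  1 × Cl: no H
  1 × N: no H
  1 × O: no H
  1 × S: 1 H
  1 × S (aromatic): no H
  Total hydrogens = 8.

8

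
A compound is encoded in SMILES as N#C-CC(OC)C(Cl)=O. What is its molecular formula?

C5H6ClNO2

Heavy atoms from the SMILES: 5 C, 1 Cl, 1 N, 2 O.
Implicit hydrogens by atom environment:
  2 × C: no H
  2 × O: no H
  1 × C: 3 H
  1 × C: 2 H
  1 × C: 1 H
  1 × Cl: no H
  1 × N: no H
  Total hydrogens = 6.
Molecular formula: C5H6ClNO2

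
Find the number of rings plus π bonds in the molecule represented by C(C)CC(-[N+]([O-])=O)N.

Molecular formula from the SMILES: C4H10N2O2.
DoU = (2C + 2 + N − H − X)/2 = (2·4 + 2 + 2 − 10 − 0)/2 = 2/2 = 1.
(Structurally: 0 ring(s) + 1 π bond(s) = 1.)

1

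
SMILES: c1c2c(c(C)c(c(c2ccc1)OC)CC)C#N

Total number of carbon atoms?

The symbol for carbon appears 15 times in the SMILES. Lowercase c denotes aromatic carbon and counts toward C.

15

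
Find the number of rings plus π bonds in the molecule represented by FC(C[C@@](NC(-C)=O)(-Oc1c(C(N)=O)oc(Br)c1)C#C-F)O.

7

Molecular formula from the SMILES: C12H11BrF2N2O5.
DoU = (2C + 2 + N − H − X)/2 = (2·12 + 2 + 2 − 11 − 3)/2 = 14/2 = 7.
(Structurally: 1 ring(s) + 6 π bond(s) = 7.)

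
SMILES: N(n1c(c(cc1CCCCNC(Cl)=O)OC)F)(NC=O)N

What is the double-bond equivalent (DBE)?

5

Molecular formula from the SMILES: C11H17ClFN5O3.
DoU = (2C + 2 + N − H − X)/2 = (2·11 + 2 + 5 − 17 − 2)/2 = 10/2 = 5.
(Structurally: 1 ring(s) + 4 π bond(s) = 5.)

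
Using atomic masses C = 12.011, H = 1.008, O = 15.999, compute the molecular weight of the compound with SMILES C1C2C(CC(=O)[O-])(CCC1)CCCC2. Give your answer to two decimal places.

195.28

Molecular formula: C12H19O2-.
M = 12×12.011 + 19×1.008 + 2×15.999 = 195.28 g/mol.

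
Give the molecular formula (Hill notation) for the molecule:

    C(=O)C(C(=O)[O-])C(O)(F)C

C5H6FO4-

Heavy atoms from the SMILES: 5 C, 1 F, 4 O.
Implicit hydrogens by atom environment:
  2 × C: 1 H each → 2
  2 × C: no H
  2 × O: no H
  1 × C: 3 H
  1 × F: no H
  1 × O: 1 H
  1 × O (charge -1): no H
  Total hydrogens = 6.
Net charge -1.
Molecular formula: C5H6FO4-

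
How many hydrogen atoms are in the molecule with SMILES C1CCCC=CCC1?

Hydrogens are implicit in SMILES; fill each atom to its normal valence:
  6 × C: 2 H each → 12
  2 × C: 1 H each → 2
  Total hydrogens = 14.

14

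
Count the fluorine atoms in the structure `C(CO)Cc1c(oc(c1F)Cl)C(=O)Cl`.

The symbol for fluorine appears 1 time in the SMILES.

1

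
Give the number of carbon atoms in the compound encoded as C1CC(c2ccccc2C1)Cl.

10

The symbol for carbon appears 10 times in the SMILES. Lowercase c denotes aromatic carbon and counts toward C.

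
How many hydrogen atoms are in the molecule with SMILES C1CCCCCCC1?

16

Hydrogens are implicit in SMILES; fill each atom to its normal valence:
  8 × C: 2 H each → 16
  Total hydrogens = 16.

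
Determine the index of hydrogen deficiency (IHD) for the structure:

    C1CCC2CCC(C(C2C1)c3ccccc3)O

6

Molecular formula from the SMILES: C16H22O.
DoU = (2C + 2 + N − H − X)/2 = (2·16 + 2 + 0 − 22 − 0)/2 = 12/2 = 6.
(Structurally: 3 ring(s) + 3 π bond(s) = 6.)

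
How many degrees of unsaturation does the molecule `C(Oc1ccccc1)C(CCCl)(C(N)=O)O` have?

Molecular formula from the SMILES: C11H14ClNO3.
DoU = (2C + 2 + N − H − X)/2 = (2·11 + 2 + 1 − 14 − 1)/2 = 10/2 = 5.
(Structurally: 1 ring(s) + 4 π bond(s) = 5.)

5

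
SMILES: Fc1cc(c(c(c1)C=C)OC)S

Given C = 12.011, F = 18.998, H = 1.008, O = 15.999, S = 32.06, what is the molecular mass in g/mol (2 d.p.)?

184.23

Molecular formula: C9H9FOS.
M = 9×12.011 + 1×18.998 + 9×1.008 + 1×15.999 + 1×32.06 = 184.23 g/mol.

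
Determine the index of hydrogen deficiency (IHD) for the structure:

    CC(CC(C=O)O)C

1

Molecular formula from the SMILES: C6H12O2.
DoU = (2C + 2 + N − H − X)/2 = (2·6 + 2 + 0 − 12 − 0)/2 = 2/2 = 1.
(Structurally: 0 ring(s) + 1 π bond(s) = 1.)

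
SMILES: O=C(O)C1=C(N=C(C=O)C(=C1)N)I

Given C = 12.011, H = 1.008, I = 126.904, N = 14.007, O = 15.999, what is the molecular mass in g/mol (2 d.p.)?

292.03

Molecular formula: C7H5IN2O3.
M = 7×12.011 + 5×1.008 + 1×126.904 + 2×14.007 + 3×15.999 = 292.03 g/mol.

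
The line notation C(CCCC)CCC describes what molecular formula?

Heavy atoms from the SMILES: 8 C.
Implicit hydrogens by atom environment:
  6 × C: 2 H each → 12
  2 × C: 3 H each → 6
  Total hydrogens = 18.
Molecular formula: C8H18

C8H18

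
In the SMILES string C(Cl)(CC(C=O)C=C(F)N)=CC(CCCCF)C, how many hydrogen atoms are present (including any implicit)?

20

Hydrogens are implicit in SMILES; fill each atom to its normal valence:
  5 × C: 2 H each → 10
  5 × C: 1 H each → 5
  2 × C: no H
  2 × F: no H
  1 × C: 3 H
  1 × Cl: no H
  1 × N: 2 H
  1 × O: no H
  Total hydrogens = 20.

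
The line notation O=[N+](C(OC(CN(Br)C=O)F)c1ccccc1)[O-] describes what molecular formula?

Heavy atoms from the SMILES: 1 Br, 10 C, 1 F, 2 N, 4 O.
Implicit hydrogens by atom environment:
  5 × C (aromatic): 1 H each → 5
  3 × C: 1 H each → 3
  3 × O: no H
  1 × Br: no H
  1 × C: 2 H
  1 × C (aromatic): no H
  1 × F: no H
  1 × N: no H
  1 × N (charge +1): no H
  1 × O (charge -1): no H
  Total hydrogens = 10.
Molecular formula: C10H10BrFN2O4

C10H10BrFN2O4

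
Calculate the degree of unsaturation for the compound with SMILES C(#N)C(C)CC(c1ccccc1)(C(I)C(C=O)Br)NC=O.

8

Molecular formula from the SMILES: C15H16BrIN2O2.
DoU = (2C + 2 + N − H − X)/2 = (2·15 + 2 + 2 − 16 − 2)/2 = 16/2 = 8.
(Structurally: 1 ring(s) + 7 π bond(s) = 8.)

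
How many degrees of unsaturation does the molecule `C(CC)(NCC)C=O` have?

1

Molecular formula from the SMILES: C6H13NO.
DoU = (2C + 2 + N − H − X)/2 = (2·6 + 2 + 1 − 13 − 0)/2 = 2/2 = 1.
(Structurally: 0 ring(s) + 1 π bond(s) = 1.)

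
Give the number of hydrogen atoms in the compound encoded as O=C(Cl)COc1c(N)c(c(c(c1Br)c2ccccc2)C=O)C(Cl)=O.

Hydrogens are implicit in SMILES; fill each atom to its normal valence:
  7 × C (aromatic): no H
  5 × C (aromatic): 1 H each → 5
  4 × O: no H
  2 × C: no H
  2 × Cl: no H
  1 × Br: no H
  1 × C: 2 H
  1 × C: 1 H
  1 × N: 2 H
  Total hydrogens = 10.

10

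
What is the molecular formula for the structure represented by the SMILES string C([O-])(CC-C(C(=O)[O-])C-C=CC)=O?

Heavy atoms from the SMILES: 9 C, 4 O.
Implicit hydrogens by atom environment:
  3 × C: 2 H each → 6
  3 × C: 1 H each → 3
  2 × C: no H
  2 × O: no H
  2 × O (charge -1): no H
  1 × C: 3 H
  Total hydrogens = 12.
Net charge -2.
Molecular formula: [C9H12O4]2-

[C9H12O4]2-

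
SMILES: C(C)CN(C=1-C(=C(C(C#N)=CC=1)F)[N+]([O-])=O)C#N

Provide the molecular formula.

Heavy atoms from the SMILES: 11 C, 1 F, 4 N, 2 O.
Implicit hydrogens by atom environment:
  4 × C (aromatic): no H
  3 × N: no H
  2 × C: 2 H each → 4
  2 × C (aromatic): 1 H each → 2
  2 × C: no H
  1 × C: 3 H
  1 × F: no H
  1 × N (charge +1): no H
  1 × O: no H
  1 × O (charge -1): no H
  Total hydrogens = 9.
Molecular formula: C11H9FN4O2

C11H9FN4O2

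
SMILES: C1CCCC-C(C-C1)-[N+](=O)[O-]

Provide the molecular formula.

C8H15NO2

Heavy atoms from the SMILES: 8 C, 1 N, 2 O.
Implicit hydrogens by atom environment:
  7 × C: 2 H each → 14
  1 × C: 1 H
  1 × N (charge +1): no H
  1 × O: no H
  1 × O (charge -1): no H
  Total hydrogens = 15.
Molecular formula: C8H15NO2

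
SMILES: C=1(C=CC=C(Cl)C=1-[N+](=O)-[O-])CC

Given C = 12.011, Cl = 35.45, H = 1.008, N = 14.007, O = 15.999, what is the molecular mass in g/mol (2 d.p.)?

Molecular formula: C8H8ClNO2.
M = 8×12.011 + 1×35.45 + 8×1.008 + 1×14.007 + 2×15.999 = 185.61 g/mol.

185.61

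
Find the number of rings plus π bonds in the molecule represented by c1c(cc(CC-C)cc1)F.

4

Molecular formula from the SMILES: C9H11F.
DoU = (2C + 2 + N − H − X)/2 = (2·9 + 2 + 0 − 11 − 1)/2 = 8/2 = 4.
(Structurally: 1 ring(s) + 3 π bond(s) = 4.)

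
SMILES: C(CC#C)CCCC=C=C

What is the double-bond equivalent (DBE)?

4

Molecular formula from the SMILES: C10H14.
DoU = (2C + 2 + N − H − X)/2 = (2·10 + 2 + 0 − 14 − 0)/2 = 8/2 = 4.
(Structurally: 0 ring(s) + 4 π bond(s) = 4.)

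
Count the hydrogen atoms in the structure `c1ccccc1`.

6

Hydrogens are implicit in SMILES; fill each atom to its normal valence:
  6 × C (aromatic): 1 H each → 6
  Total hydrogens = 6.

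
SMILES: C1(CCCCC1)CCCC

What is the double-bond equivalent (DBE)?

1

Molecular formula from the SMILES: C10H20.
DoU = (2C + 2 + N − H − X)/2 = (2·10 + 2 + 0 − 20 − 0)/2 = 2/2 = 1.
(Structurally: 1 ring(s) + 0 π bond(s) = 1.)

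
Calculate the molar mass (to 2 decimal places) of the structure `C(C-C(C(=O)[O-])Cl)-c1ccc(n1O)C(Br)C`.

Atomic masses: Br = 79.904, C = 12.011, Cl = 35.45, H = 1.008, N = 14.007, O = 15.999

309.56

Molecular formula: C10H12BrClNO3-.
M = 1×79.904 + 10×12.011 + 1×35.45 + 12×1.008 + 1×14.007 + 3×15.999 = 309.56 g/mol.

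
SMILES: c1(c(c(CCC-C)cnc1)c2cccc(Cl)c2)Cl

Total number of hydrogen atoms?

Hydrogens are implicit in SMILES; fill each atom to its normal valence:
  6 × C (aromatic): 1 H each → 6
  5 × C (aromatic): no H
  3 × C: 2 H each → 6
  2 × Cl: no H
  1 × C: 3 H
  1 × N (aromatic): no H
  Total hydrogens = 15.

15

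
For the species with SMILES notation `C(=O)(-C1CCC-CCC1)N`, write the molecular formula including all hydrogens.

C8H15NO

Heavy atoms from the SMILES: 8 C, 1 N, 1 O.
Implicit hydrogens by atom environment:
  6 × C: 2 H each → 12
  1 × C: 1 H
  1 × C: no H
  1 × N: 2 H
  1 × O: no H
  Total hydrogens = 15.
Molecular formula: C8H15NO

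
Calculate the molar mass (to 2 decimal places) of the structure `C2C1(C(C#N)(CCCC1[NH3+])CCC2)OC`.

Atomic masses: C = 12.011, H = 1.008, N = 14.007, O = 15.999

209.31

Molecular formula: C12H21N2O+.
M = 12×12.011 + 21×1.008 + 2×14.007 + 1×15.999 = 209.31 g/mol.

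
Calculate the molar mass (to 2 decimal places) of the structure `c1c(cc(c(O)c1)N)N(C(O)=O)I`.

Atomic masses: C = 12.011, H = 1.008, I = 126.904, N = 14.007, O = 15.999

294.05

Molecular formula: C7H7IN2O3.
M = 7×12.011 + 7×1.008 + 1×126.904 + 2×14.007 + 3×15.999 = 294.05 g/mol.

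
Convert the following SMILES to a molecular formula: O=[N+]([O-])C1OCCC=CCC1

Heavy atoms from the SMILES: 7 C, 1 N, 3 O.
Implicit hydrogens by atom environment:
  4 × C: 2 H each → 8
  3 × C: 1 H each → 3
  2 × O: no H
  1 × N (charge +1): no H
  1 × O (charge -1): no H
  Total hydrogens = 11.
Molecular formula: C7H11NO3

C7H11NO3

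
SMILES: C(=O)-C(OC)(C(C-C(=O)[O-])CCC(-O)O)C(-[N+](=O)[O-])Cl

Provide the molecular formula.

Heavy atoms from the SMILES: 10 C, 1 Cl, 1 N, 8 O.
Implicit hydrogens by atom environment:
  4 × C: 1 H each → 4
  4 × O: no H
  3 × C: 2 H each → 6
  2 × C: no H
  2 × O: 1 H each → 2
  2 × O (charge -1): no H
  1 × C: 3 H
  1 × Cl: no H
  1 × N (charge +1): no H
  Total hydrogens = 15.
Net charge -1.
Molecular formula: C10H15ClNO8-

C10H15ClNO8-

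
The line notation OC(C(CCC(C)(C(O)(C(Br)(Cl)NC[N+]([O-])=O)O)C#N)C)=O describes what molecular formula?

Heavy atoms from the SMILES: 1 Br, 11 C, 1 Cl, 3 N, 6 O.
Implicit hydrogens by atom environment:
  5 × C: no H
  3 × C: 2 H each → 6
  3 × O: 1 H each → 3
  2 × C: 3 H each → 6
  2 × O: no H
  1 × Br: no H
  1 × C: 1 H
  1 × Cl: no H
  1 × N: 1 H
  1 × N: no H
  1 × N (charge +1): no H
  1 × O (charge -1): no H
  Total hydrogens = 17.
Molecular formula: C11H17BrClN3O6

C11H17BrClN3O6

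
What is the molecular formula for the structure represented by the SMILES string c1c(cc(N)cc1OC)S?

C7H9NOS

Heavy atoms from the SMILES: 7 C, 1 N, 1 O, 1 S.
Implicit hydrogens by atom environment:
  3 × C (aromatic): 1 H each → 3
  3 × C (aromatic): no H
  1 × C: 3 H
  1 × N: 2 H
  1 × O: no H
  1 × S: 1 H
  Total hydrogens = 9.
Molecular formula: C7H9NOS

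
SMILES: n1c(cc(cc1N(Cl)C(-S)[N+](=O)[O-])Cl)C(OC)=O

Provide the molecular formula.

C8H7Cl2N3O4S

Heavy atoms from the SMILES: 8 C, 2 Cl, 3 N, 4 O, 1 S.
Implicit hydrogens by atom environment:
  3 × C (aromatic): no H
  3 × O: no H
  2 × C (aromatic): 1 H each → 2
  2 × Cl: no H
  1 × C: 3 H
  1 × C: 1 H
  1 × C: no H
  1 × N (aromatic): no H
  1 × N: no H
  1 × N (charge +1): no H
  1 × O (charge -1): no H
  1 × S: 1 H
  Total hydrogens = 7.
Molecular formula: C8H7Cl2N3O4S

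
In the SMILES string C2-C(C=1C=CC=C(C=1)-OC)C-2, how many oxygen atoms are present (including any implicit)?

1

The symbol for oxygen appears 1 time in the SMILES.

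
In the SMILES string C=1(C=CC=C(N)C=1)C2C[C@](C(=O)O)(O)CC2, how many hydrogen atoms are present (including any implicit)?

Hydrogens are implicit in SMILES; fill each atom to its normal valence:
  4 × C (aromatic): 1 H each → 4
  3 × C: 2 H each → 6
  2 × C: no H
  2 × C (aromatic): no H
  2 × O: 1 H each → 2
  1 × C: 1 H
  1 × N: 2 H
  1 × O: no H
  Total hydrogens = 15.

15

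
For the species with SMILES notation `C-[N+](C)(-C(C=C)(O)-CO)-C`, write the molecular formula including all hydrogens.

Heavy atoms from the SMILES: 7 C, 1 N, 2 O.
Implicit hydrogens by atom environment:
  3 × C: 3 H each → 9
  2 × C: 2 H each → 4
  2 × O: 1 H each → 2
  1 × C: 1 H
  1 × C: no H
  1 × N (charge +1): no H
  Total hydrogens = 16.
Net charge +1.
Molecular formula: C7H16NO2+

C7H16NO2+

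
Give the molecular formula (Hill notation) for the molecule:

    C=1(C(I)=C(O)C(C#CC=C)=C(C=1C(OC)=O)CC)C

C15H15IO3

Heavy atoms from the SMILES: 15 C, 1 I, 3 O.
Implicit hydrogens by atom environment:
  6 × C (aromatic): no H
  3 × C: 3 H each → 9
  3 × C: no H
  2 × C: 2 H each → 4
  2 × O: no H
  1 × C: 1 H
  1 × I: no H
  1 × O: 1 H
  Total hydrogens = 15.
Molecular formula: C15H15IO3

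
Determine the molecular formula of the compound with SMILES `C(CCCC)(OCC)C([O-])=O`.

Heavy atoms from the SMILES: 8 C, 3 O.
Implicit hydrogens by atom environment:
  4 × C: 2 H each → 8
  2 × C: 3 H each → 6
  2 × O: no H
  1 × C: 1 H
  1 × C: no H
  1 × O (charge -1): no H
  Total hydrogens = 15.
Net charge -1.
Molecular formula: C8H15O3-

C8H15O3-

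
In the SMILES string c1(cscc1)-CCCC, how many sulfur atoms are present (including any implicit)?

1

The symbol for sulfur appears 1 time in the SMILES.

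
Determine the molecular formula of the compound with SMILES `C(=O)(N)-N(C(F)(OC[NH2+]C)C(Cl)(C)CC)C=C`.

Heavy atoms from the SMILES: 10 C, 1 Cl, 1 F, 3 N, 2 O.
Implicit hydrogens by atom environment:
  3 × C: 3 H each → 9
  3 × C: 2 H each → 6
  3 × C: no H
  2 × O: no H
  1 × C: 1 H
  1 × Cl: no H
  1 × F: no H
  1 × N (charge +1): 2 H
  1 × N: 2 H
  1 × N: no H
  Total hydrogens = 20.
Net charge +1.
Molecular formula: C10H20ClFN3O2+

C10H20ClFN3O2+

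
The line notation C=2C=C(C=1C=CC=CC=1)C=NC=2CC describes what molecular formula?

C13H13N

Heavy atoms from the SMILES: 13 C, 1 N.
Implicit hydrogens by atom environment:
  8 × C (aromatic): 1 H each → 8
  3 × C (aromatic): no H
  1 × C: 3 H
  1 × C: 2 H
  1 × N (aromatic): no H
  Total hydrogens = 13.
Molecular formula: C13H13N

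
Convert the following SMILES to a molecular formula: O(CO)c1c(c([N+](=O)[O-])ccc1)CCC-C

Heavy atoms from the SMILES: 11 C, 1 N, 4 O.
Implicit hydrogens by atom environment:
  4 × C: 2 H each → 8
  3 × C (aromatic): 1 H each → 3
  3 × C (aromatic): no H
  2 × O: no H
  1 × C: 3 H
  1 × N (charge +1): no H
  1 × O: 1 H
  1 × O (charge -1): no H
  Total hydrogens = 15.
Molecular formula: C11H15NO4

C11H15NO4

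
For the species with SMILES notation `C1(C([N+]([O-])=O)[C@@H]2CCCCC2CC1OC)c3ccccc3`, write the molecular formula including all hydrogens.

Heavy atoms from the SMILES: 17 C, 1 N, 3 O.
Implicit hydrogens by atom environment:
  5 × C: 2 H each → 10
  5 × C: 1 H each → 5
  5 × C (aromatic): 1 H each → 5
  2 × O: no H
  1 × C: 3 H
  1 × C (aromatic): no H
  1 × N (charge +1): no H
  1 × O (charge -1): no H
  Total hydrogens = 23.
Molecular formula: C17H23NO3

C17H23NO3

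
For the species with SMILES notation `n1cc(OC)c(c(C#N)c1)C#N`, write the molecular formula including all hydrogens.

Heavy atoms from the SMILES: 8 C, 3 N, 1 O.
Implicit hydrogens by atom environment:
  3 × C (aromatic): no H
  2 × C (aromatic): 1 H each → 2
  2 × C: no H
  2 × N: no H
  1 × C: 3 H
  1 × N (aromatic): no H
  1 × O: no H
  Total hydrogens = 5.
Molecular formula: C8H5N3O

C8H5N3O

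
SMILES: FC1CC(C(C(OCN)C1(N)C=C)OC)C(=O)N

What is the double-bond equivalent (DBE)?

Molecular formula from the SMILES: C11H20FN3O3.
DoU = (2C + 2 + N − H − X)/2 = (2·11 + 2 + 3 − 20 − 1)/2 = 6/2 = 3.
(Structurally: 1 ring(s) + 2 π bond(s) = 3.)

3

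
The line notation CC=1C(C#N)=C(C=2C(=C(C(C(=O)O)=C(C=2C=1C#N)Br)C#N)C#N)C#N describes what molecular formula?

Heavy atoms from the SMILES: 1 Br, 17 C, 5 N, 2 O.
Implicit hydrogens by atom environment:
  10 × C (aromatic): no H
  6 × C: no H
  5 × N: no H
  1 × Br: no H
  1 × C: 3 H
  1 × O: 1 H
  1 × O: no H
  Total hydrogens = 4.
Molecular formula: C17H4BrN5O2

C17H4BrN5O2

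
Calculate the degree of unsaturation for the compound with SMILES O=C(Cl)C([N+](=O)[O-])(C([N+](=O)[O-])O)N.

Molecular formula from the SMILES: C3H4ClN3O6.
DoU = (2C + 2 + N − H − X)/2 = (2·3 + 2 + 3 − 4 − 1)/2 = 6/2 = 3.
(Structurally: 0 ring(s) + 3 π bond(s) = 3.)

3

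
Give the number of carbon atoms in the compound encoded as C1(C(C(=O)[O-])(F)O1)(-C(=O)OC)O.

The symbol for carbon appears 5 times in the SMILES.

5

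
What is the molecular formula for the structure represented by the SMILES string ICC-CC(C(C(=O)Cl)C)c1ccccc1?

Heavy atoms from the SMILES: 13 C, 1 Cl, 1 I, 1 O.
Implicit hydrogens by atom environment:
  5 × C (aromatic): 1 H each → 5
  3 × C: 2 H each → 6
  2 × C: 1 H each → 2
  1 × C: 3 H
  1 × C: no H
  1 × C (aromatic): no H
  1 × Cl: no H
  1 × I: no H
  1 × O: no H
  Total hydrogens = 16.
Molecular formula: C13H16ClIO

C13H16ClIO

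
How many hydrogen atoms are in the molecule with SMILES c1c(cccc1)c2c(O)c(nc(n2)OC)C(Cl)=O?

Hydrogens are implicit in SMILES; fill each atom to its normal valence:
  5 × C (aromatic): 1 H each → 5
  5 × C (aromatic): no H
  2 × N (aromatic): no H
  2 × O: no H
  1 × C: 3 H
  1 × C: no H
  1 × Cl: no H
  1 × O: 1 H
  Total hydrogens = 9.

9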